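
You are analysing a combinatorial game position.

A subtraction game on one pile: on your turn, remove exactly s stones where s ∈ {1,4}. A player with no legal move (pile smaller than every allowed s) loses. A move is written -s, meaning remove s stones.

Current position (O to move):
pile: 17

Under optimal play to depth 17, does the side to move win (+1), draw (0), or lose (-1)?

value(17, O) = -1

ply 1, O at 17 | -1=-1→16*; -4=-1→13
ply 2, X at 16 | -1=+1→15*; -4=+1→12
ply 3, O at 15 | -1=-1→14*; -4=-1→11
ply 4, X at 14 | -1=-1→13; -4=+1→10*
ply 5, O at 10 | -1=-1→9*; -4=-1→6
ply 6, X at 9 | -1=-1→8; -4=+1→5*
ply 7, O at 5 | -1=-1→4*; -4=-1→1
ply 8, X at 4 | -1=-1→3; -4=+1→0*
ply 9: 0 is terminal -1 (O); from 17 depth 17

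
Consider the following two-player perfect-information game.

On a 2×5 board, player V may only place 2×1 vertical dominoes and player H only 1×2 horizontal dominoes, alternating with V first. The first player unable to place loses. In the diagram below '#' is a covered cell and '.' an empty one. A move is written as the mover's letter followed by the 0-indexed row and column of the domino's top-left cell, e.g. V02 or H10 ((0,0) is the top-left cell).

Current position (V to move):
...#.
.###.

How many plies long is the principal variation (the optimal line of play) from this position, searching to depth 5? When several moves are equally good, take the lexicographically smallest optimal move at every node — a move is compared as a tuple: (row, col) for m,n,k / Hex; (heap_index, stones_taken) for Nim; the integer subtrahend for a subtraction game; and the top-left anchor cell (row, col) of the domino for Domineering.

[...#./.###.] V move#1: V00:+1/#..#./####.*, V04:-1/...##/.####
[#..#./####.] H move#2: H01:-1/####./####.*
[####./####.] V move#3: V04:+1/#####/#####*
[#####/#####] end (terminal -1, H#4); searched ...#./.###. to 5

PV length from [...#./.###.]: 3 plies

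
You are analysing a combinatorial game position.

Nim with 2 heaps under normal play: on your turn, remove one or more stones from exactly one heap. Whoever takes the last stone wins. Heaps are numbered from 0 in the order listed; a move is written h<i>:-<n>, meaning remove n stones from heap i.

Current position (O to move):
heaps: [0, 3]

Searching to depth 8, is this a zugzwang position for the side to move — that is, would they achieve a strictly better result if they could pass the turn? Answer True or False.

zugzwang((0,3), O) = False

[(0,3)] O move#1: h1:-1:-1/(0,2), h1:-2:-1/(0,1), h1:-3:+1/(0,0)*
[(0,0)] end (terminal -1, X#2); searched (0,3) to 8
if O skipped the turn, X would face:
~ [(0,3)] X move#1: h1:-1:-1/(0,2), h1:-2:-1/(0,1), h1:-3:+1/(0,0)*
~ [(0,0)] end (terminal -1, O#2); searched (0,3) to 8
compare (O): move=+1 vs pass=-1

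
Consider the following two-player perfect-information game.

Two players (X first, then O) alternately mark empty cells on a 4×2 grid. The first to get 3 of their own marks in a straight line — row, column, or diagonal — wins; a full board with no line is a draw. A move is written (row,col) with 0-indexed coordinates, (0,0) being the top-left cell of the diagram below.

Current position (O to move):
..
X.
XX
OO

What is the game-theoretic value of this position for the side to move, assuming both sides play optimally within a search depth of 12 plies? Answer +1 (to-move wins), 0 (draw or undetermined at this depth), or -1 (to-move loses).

p1 O@[../X./XX/OO]: (0,0)[O./X./XX/OO]+0* (0,1)[.O/X./XX/OO]-1 (1,1)[../XO/XX/OO]-1
p2 X@[O./X./XX/OO]: (0,1)[OX/X./XX/OO]+0* (1,1)[O./XX/XX/OO]+0
p3 O@[OX/X./XX/OO]: (1,1)[OX/XO/XX/OO]+0*
p4 X@[OX/XO/XX/OO] terminal +0; root [../X./XX/OO] d12

value(../X./XX/OO, O) = 0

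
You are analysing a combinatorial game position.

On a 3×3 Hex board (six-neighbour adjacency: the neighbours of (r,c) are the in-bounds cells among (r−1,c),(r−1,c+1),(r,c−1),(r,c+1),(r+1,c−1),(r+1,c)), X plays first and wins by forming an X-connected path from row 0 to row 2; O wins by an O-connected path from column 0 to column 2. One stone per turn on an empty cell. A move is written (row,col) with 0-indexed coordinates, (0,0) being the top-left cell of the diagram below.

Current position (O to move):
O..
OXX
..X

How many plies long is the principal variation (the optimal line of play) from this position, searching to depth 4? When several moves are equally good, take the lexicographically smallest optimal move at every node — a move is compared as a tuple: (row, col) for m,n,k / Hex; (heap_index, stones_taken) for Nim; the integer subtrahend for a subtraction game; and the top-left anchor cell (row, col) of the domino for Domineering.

PV length from [O../OXX/..X]: 2 plies

p1 O@[O../OXX/..X]: (0,1)[OO./OXX/..X]-1* (0,2)[O.O/OXX/..X]-1 (2,0)[O../OXX/O.X]-1 (2,1)[O../OXX/.OX]-1
p2 X@[OO./OXX/..X]: (0,2)[OOX/OXX/..X]+1* (2,0)[OO./OXX/X.X]-1 (2,1)[OO./OXX/.XX]-1
p3 O@[OOX/OXX/..X] terminal -1; root [O../OXX/..X] d4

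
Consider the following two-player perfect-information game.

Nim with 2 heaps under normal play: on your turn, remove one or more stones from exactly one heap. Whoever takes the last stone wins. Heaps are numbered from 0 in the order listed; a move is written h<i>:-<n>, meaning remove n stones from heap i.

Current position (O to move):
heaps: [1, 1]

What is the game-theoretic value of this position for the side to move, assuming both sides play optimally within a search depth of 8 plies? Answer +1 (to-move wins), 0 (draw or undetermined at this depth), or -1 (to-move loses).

p1 O@[(1,1)]: h0:-1[(0,1)]-1* h1:-1[(1,0)]-1
p2 X@[(0,1)]: h1:-1[(0,0)]+1*
p3 O@[(0,0)] terminal -1; root [(1,1)] d8

value((1,1), O) = -1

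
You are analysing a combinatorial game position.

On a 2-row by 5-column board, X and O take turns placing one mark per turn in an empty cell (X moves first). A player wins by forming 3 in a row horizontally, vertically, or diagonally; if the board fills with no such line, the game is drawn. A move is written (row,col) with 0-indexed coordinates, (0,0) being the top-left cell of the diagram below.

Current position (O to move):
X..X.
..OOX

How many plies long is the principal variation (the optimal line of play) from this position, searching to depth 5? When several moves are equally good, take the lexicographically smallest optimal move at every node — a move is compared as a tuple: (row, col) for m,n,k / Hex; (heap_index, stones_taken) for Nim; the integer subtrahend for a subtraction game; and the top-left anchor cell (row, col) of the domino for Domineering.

[X..X./..OOX] O move#1: (0,1):+0/XO.X./..OOX, (0,2):+0/X.OX./..OOX, (0,4):+0/X..XO/..OOX, (1,0):+0/X..X./O.OOX, (1,1):+1/X..X./.OOOX*
[X..X./.OOOX] end (terminal -1, X#2); searched X..X./..OOX to 5

PV length from [X..X./..OOX]: 1 ply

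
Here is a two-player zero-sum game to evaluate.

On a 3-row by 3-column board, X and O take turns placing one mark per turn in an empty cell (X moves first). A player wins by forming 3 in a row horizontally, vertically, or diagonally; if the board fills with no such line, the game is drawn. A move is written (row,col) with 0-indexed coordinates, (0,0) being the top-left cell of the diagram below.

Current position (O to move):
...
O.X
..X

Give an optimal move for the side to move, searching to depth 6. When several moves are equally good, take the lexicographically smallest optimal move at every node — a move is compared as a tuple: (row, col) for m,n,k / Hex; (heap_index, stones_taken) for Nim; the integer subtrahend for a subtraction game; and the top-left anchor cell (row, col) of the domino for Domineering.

p1 O@[.../O.X/..X]: (0,0)[O../O.X/..X]-1 (0,1)[.O./O.X/..X]-1 (0,2)[..O/O.X/..X]+0* (1,1)[.../OOX/..X]-1 (2,0)[.../O.X/O.X]-1 (2,1)[.../O.X/.OX]-1
p2 X@[..O/O.X/..X]: (0,0)[X.O/O.X/..X]+0* (0,1)[.XO/O.X/..X]-1 (1,1)[..O/OXX/..X]-1 (2,0)[..O/O.X/X.X]+0 (2,1)[..O/O.X/.XX]-1
p3 O@[X.O/O.X/..X]: (0,1)[XOO/O.X/..X]-1 (1,1)[X.O/OOX/..X]+0* (2,0)[X.O/O.X/O.X]-1 (2,1)[X.O/O.X/.OX]-1
p4 X@[X.O/OOX/..X]: (0,1)[XXO/OOX/..X]-1 (2,0)[X.O/OOX/X.X]+0* (2,1)[X.O/OOX/.XX]-1
p5 O@[X.O/OOX/X.X]: (0,1)[XOO/OOX/X.X]-1 (2,1)[X.O/OOX/XOX]+0*
p6 X@[X.O/OOX/XOX]: (0,1)[XXO/OOX/XOX]+0*
p7 O@[XXO/OOX/XOX] terminal +0; root [.../O.X/..X] d6

O's best at [.../O.X/..X]: (0,2)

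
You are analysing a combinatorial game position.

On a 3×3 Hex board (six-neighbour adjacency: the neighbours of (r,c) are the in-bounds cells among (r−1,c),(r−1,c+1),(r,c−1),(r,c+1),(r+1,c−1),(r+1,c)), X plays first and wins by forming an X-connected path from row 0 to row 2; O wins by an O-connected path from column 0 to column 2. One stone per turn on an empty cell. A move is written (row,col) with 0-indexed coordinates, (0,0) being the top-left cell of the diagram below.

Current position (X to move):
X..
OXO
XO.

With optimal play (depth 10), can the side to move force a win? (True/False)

p1 X@[X../OXO/XO.]: (0,1)[XX./OXO/XO.]+1* (0,2)[X.X/OXO/XO.]+1 (2,2)[X../OXO/XOX]+1
p2 O@[XX./OXO/XO.] terminal -1; root [X../OXO/XO.] d10

X winning at [X../OXO/XO.]: True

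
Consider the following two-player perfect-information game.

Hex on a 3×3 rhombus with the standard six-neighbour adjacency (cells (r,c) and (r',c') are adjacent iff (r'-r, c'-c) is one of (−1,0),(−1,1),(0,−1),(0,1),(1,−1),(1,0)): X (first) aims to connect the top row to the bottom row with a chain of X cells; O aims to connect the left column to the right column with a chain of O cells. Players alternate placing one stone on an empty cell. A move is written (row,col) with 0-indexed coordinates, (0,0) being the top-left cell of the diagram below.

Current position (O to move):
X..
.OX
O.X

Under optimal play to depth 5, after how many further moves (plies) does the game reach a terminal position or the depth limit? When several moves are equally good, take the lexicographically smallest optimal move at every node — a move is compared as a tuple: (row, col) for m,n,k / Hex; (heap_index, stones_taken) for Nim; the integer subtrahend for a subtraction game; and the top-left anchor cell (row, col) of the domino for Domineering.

ply 1, O at X../.OX/O.X | (0,1)=-1→XO./.OX/O.X; (0,2)=+1→X.O/.OX/O.X*; (1,0)=-1→X../OOX/O.X; (2,1)=-1→X../.OX/OOX
ply 2: X.O/.OX/O.X is terminal -1 (X); from X../.OX/O.X depth 5

PV length from [X../.OX/O.X]: 1 ply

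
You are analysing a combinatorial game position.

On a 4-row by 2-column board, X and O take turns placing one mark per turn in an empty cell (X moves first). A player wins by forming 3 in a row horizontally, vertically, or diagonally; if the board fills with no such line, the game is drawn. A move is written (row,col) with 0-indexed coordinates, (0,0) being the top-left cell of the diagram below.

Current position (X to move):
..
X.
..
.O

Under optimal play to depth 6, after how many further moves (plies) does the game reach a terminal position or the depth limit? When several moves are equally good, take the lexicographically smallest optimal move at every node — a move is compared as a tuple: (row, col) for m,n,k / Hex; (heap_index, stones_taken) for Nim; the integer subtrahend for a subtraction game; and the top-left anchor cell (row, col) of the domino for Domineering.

p1 X@[../X./../.O]: (0,0)[X./X./../.O]+0 (0,1)[.X/X./../.O]+0 (1,1)[../XX/../.O]+0 (2,0)[../X./X./.O]+1* (2,1)[../X./.X/.O]+0 (3,0)[../X./../XO]+0
p2 O@[../X./X./.O]: (0,0)[O./X./X./.O]-1* (0,1)[.O/X./X./.O]-1 (1,1)[../XO/X./.O]-1 (2,1)[../X./XO/.O]-1 (3,0)[../X./X./OO]-1
p3 X@[O./X./X./.O]: (0,1)[OX/X./X./.O]+0 (1,1)[O./XX/X./.O]+0 (2,1)[O./X./XX/.O]+0 (3,0)[O./X./X./XO]+1*
p4 O@[O./X./X./XO] terminal -1; root [../X./../.O] d6

PV length from [../X./../.O]: 3 plies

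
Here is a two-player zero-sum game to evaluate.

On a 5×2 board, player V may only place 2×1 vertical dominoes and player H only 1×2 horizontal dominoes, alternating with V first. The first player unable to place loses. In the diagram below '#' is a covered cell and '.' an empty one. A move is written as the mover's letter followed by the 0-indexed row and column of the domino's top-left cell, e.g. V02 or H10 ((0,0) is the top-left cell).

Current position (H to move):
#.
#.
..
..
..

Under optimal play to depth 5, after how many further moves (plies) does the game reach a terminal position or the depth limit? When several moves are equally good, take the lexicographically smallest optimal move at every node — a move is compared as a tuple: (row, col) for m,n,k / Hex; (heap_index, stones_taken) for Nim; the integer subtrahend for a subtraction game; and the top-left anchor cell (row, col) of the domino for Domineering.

[#./#./../../..] H move#1: H20:-1/#./#./##/../.., H30:+1/#./#./../##/..*, H40:-1/#./#./../../##
[#./#./../##/..] V move#2: V01:-1/##/##/../##/..*, V11:-1/#./##/.#/##/..
[##/##/../##/..] H move#3: H20:+1/##/##/##/##/..*, H40:+1/##/##/../##/##
[##/##/##/##/..] end (terminal -1, V#4); searched #./#./../../.. to 5

PV length from [#./#./../../..]: 3 plies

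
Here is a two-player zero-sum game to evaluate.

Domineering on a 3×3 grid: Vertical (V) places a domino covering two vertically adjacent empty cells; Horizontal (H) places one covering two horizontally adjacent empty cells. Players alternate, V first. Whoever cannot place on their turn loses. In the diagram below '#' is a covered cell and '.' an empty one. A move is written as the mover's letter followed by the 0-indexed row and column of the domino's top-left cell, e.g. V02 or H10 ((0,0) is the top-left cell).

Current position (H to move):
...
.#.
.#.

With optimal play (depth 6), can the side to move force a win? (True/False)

ply 1, H at .../.#./.#. | H00=-1→##./.#./.#.*; H01=-1→.##/.#./.#.
ply 2, V at ##./.#./.#. | V02=+1→###/.##/.#.*; V10=+1→##./##./##.; V12=+1→##./.##/.##
ply 3: ###/.##/.#. is terminal -1 (H); from .../.#./.#. depth 6

H winning at [.../.#./.#.]: False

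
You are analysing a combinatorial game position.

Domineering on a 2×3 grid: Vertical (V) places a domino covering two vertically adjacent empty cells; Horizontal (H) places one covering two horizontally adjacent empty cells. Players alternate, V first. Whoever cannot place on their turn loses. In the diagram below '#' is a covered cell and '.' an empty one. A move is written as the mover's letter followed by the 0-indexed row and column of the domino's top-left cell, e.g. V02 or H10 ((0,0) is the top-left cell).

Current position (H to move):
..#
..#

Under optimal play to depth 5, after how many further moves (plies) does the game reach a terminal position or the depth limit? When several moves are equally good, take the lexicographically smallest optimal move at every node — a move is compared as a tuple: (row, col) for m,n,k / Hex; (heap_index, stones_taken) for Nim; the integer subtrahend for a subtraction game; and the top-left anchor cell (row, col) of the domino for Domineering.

PV length from [..#/..#]: 1 ply

p1 H@[..#/..#]: H00[###/..#]+1* H10[..#/###]+1
p2 V@[###/..#] terminal -1; root [..#/..#] d5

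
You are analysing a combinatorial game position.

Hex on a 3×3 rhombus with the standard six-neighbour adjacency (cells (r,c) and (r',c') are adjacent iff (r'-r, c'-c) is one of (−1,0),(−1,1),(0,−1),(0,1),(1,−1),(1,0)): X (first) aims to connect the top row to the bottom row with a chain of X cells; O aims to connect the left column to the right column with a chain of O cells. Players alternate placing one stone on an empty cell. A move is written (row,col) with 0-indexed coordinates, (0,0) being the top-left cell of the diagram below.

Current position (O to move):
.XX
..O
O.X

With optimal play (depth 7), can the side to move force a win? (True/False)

ply 1, O at .XX/..O/O.X | (0,0)=+1→OXX/..O/O.X*; (1,0)=+1→.XX/O.O/O.X; (1,1)=+1→.XX/.OO/O.X; (2,1)=+1→.XX/..O/OOX
ply 2, X at OXX/..O/O.X | (1,0)=-1→OXX/X.O/O.X*; (1,1)=-1→OXX/.XO/O.X; (2,1)=-1→OXX/..O/OXX
ply 3, O at OXX/X.O/O.X | (1,1)=+1→OXX/XOO/O.X*; (2,1)=+1→OXX/X.O/OOX
ply 4: OXX/XOO/O.X is terminal -1 (X); from .XX/..O/O.X depth 7

O winning at [.XX/..O/O.X]: True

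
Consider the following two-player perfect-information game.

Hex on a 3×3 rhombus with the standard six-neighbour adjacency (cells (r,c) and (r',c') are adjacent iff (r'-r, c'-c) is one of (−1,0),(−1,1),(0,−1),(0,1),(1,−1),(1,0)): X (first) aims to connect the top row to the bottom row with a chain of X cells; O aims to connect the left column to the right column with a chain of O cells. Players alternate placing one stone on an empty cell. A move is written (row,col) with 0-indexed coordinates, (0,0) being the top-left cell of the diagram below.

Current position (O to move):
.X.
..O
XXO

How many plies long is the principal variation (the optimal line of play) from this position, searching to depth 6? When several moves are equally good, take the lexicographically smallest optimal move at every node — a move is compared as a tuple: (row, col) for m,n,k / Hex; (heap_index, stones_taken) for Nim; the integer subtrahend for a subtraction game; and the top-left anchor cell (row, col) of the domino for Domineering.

p1 O@[.X./..O/XXO]: (0,0)[OX./..O/XXO]-1* (0,2)[.XO/..O/XXO]-1 (1,0)[.X./O.O/XXO]-1 (1,1)[.X./.OO/XXO]-1
p2 X@[OX./..O/XXO]: (0,2)[OXX/..O/XXO]+1* (1,0)[OX./X.O/XXO]+1 (1,1)[OX./.XO/XXO]+1
p3 O@[OXX/..O/XXO]: (1,0)[OXX/O.O/XXO]-1* (1,1)[OXX/.OO/XXO]-1
p4 X@[OXX/O.O/XXO]: (1,1)[OXX/OXO/XXO]+1*
p5 O@[OXX/OXO/XXO] terminal -1; root [.X./..O/XXO] d6

PV length from [.X./..O/XXO]: 4 plies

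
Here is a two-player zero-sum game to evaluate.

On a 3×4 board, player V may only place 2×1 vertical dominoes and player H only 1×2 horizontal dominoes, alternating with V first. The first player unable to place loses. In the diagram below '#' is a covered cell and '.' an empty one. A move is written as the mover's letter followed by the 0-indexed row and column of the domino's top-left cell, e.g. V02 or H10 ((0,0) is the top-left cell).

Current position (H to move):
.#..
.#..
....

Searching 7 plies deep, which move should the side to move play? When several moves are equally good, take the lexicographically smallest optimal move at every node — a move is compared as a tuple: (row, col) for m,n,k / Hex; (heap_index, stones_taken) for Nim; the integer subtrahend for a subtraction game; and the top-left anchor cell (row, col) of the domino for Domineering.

ply 1, H at .#../.#../.... | H02=-1→.###/.#../....; H12=+1→.#../.###/....*; H20=-1→.#../.#../##..; H21=-1→.#../.#../.##.; H22=-1→.#../.#../..##
ply 2, V at .#../.###/.... | V00=-1→##../####/....*; V10=-1→.#../####/#...
ply 3, H at ##../####/.... | H02=+1→####/####/....*; H20=+1→##../####/##..; H21=+1→##../####/.##.; H22=+1→##../####/..##
ply 4: ####/####/.... is terminal -1 (V); from .#../.#../.... depth 7

H's best at [.#../.#../....]: H12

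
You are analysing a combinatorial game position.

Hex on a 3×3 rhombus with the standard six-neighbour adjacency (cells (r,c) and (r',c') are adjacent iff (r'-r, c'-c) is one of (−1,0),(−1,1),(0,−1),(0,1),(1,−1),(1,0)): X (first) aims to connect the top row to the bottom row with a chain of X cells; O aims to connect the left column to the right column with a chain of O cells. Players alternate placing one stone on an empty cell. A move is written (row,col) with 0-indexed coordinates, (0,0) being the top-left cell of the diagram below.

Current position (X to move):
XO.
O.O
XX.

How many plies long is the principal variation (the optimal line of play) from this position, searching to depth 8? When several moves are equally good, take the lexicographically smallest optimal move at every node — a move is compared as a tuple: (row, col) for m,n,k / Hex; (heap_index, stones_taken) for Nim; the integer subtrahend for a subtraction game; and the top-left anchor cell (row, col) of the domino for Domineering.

PV length from [XO./O.O/XX.]: 2 plies

p1 X@[XO./O.O/XX.]: (0,2)[XOX/O.O/XX.]-1* (1,1)[XO./OXO/XX.]-1 (2,2)[XO./O.O/XXX]-1
p2 O@[XOX/O.O/XX.]: (1,1)[XOX/OOO/XX.]+1* (2,2)[XOX/O.O/XXO]-1
p3 X@[XOX/OOO/XX.] terminal -1; root [XO./O.O/XX.] d8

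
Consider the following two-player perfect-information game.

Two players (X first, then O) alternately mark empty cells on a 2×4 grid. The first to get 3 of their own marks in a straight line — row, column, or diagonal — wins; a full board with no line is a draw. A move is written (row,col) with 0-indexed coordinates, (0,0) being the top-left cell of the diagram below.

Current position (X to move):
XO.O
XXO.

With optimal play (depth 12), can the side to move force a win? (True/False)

[XO.O/XXO.] X move#1: (0,2):+0/XOXO/XXO.*, (1,3):-1/XO.O/XXOX
[XOXO/XXO.] O move#2: (1,3):+0/XOXO/XXOO*
[XOXO/XXOO] end (terminal +0, X#3); searched XO.O/XXO. to 12

X winning at [XO.O/XXO.]: False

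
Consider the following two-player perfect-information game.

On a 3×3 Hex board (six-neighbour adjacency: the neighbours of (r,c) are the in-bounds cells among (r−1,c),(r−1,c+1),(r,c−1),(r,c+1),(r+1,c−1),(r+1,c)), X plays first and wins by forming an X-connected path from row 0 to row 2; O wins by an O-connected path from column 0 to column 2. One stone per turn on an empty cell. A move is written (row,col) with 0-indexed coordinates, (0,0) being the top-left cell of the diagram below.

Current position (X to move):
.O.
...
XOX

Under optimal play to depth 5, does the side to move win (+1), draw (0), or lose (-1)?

[.O./.../XOX] X move#1: (0,0):+1/XO./.../XOX*, (0,2):+1/.OX/.../XOX, (1,0):+1/.O./X../XOX, (1,1):-1/.O./.X./XOX, (1,2):-1/.O./..X/XOX
[XO./.../XOX] O move#2: (0,2):-1/XOO/.../XOX*, (1,0):-1/XO./O../XOX, (1,1):-1/XO./.O./XOX, (1,2):-1/XO./..O/XOX
[XOO/.../XOX] X move#3: (1,0):+1/XOO/X../XOX*, (1,1):-1/XOO/.X./XOX, (1,2):-1/XOO/..X/XOX
[XOO/X../XOX] end (terminal -1, O#4); searched .O./.../XOX to 5

value(.O./.../XOX, X) = +1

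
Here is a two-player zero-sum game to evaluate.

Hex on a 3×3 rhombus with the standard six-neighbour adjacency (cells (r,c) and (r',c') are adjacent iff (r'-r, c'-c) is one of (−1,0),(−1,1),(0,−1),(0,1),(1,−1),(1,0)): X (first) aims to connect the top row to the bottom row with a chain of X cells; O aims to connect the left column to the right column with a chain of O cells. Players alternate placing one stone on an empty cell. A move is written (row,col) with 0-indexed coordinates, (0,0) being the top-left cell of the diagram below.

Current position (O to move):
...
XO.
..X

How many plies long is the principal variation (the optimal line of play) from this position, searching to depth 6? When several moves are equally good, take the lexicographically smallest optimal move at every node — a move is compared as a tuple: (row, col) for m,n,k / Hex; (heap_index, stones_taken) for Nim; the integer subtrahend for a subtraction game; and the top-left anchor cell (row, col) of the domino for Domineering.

p1 O@[.../XO./..X]: (0,0)[O../XO./..X]+1* (0,1)[.O./XO./..X]+1 (0,2)[..O/XO./..X]-1 (1,2)[.../XOO/..X]-1 (2,0)[.../XO./O.X]+1 (2,1)[.../XO./.OX]-1
p2 X@[O../XO./..X]: (0,1)[OX./XO./..X]-1* (0,2)[O.X/XO./..X]-1 (1,2)[O../XOX/..X]-1 (2,0)[O../XO./X.X]-1 (2,1)[O../XO./.XX]-1
p3 O@[OX./XO./..X]: (0,2)[OXO/XO./..X]-1 (1,2)[OX./XOO/..X]-1 (2,0)[OX./XO./O.X]+1* (2,1)[OX./XO./.OX]-1
p4 X@[OX./XO./O.X]: (0,2)[OXX/XO./O.X]-1* (1,2)[OX./XOX/O.X]-1 (2,1)[OX./XO./OXX]-1
p5 O@[OXX/XO./O.X]: (1,2)[OXX/XOO/O.X]+1* (2,1)[OXX/XO./OOX]-1
p6 X@[OXX/XOO/O.X] terminal -1; root [.../XO./..X] d6

PV length from [.../XO./..X]: 5 plies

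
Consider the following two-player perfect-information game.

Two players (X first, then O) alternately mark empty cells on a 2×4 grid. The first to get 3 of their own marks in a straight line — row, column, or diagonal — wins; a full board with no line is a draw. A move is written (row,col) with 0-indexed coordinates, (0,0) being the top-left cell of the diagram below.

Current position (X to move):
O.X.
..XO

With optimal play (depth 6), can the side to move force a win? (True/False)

p1 X@[O.X./..XO]: (0,1)[OXX./..XO]+0* (0,3)[O.XX/..XO]+0 (1,0)[O.X./X.XO]+0 (1,1)[O.X./.XXO]+0
p2 O@[OXX./..XO]: (0,3)[OXXO/..XO]+0* (1,0)[OXX./O.XO]-1 (1,1)[OXX./.OXO]-1
p3 X@[OXXO/..XO]: (1,0)[OXXO/X.XO]+0* (1,1)[OXXO/.XXO]+0
p4 O@[OXXO/X.XO]: (1,1)[OXXO/XOXO]+0*
p5 X@[OXXO/XOXO] terminal +0; root [O.X./..XO] d6

X winning at [O.X./..XO]: False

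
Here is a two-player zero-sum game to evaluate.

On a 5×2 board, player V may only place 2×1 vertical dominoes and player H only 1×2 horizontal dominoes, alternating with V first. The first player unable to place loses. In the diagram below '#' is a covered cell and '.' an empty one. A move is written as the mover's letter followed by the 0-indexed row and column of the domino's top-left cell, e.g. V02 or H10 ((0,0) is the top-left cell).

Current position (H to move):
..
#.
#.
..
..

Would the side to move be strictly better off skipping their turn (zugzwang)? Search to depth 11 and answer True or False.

p1 H@[../#./#./../..]: H00[##/#./#./../..]-1 H30[../#./#./##/..]+1* H40[../#./#./../##]+1
p2 V@[../#./#./##/..]: V01[.#/##/#./##/..]-1* V11[../##/##/##/..]-1
p3 H@[.#/##/#./##/..]: H40[.#/##/#./##/##]+1*
p4 V@[.#/##/#./##/##] terminal -1; root [../#./#./../..] d11
if H skipped the turn, V would face:
~ p1 V@[../#./#./../..]: V01[.#/##/#./../..]-1 V11[../##/##/../..]-1 V21[../#./##/.#/..]+1* V30[../#./#./#./#.]+1 V31[../#./#./.#/.#]+1
~ p2 H@[../#./##/.#/..]: H00[##/#./##/.#/..]-1* H40[../#./##/.#/##]-1
~ p3 V@[##/#./##/.#/..]: V30[##/#./##/##/#.]+1*
~ p4 H@[##/#./##/##/#.] terminal -1; root [../#./#./../..] d11
compare (H): move=+1 vs pass=-1

zugzwang(../#./#./../.., H) = False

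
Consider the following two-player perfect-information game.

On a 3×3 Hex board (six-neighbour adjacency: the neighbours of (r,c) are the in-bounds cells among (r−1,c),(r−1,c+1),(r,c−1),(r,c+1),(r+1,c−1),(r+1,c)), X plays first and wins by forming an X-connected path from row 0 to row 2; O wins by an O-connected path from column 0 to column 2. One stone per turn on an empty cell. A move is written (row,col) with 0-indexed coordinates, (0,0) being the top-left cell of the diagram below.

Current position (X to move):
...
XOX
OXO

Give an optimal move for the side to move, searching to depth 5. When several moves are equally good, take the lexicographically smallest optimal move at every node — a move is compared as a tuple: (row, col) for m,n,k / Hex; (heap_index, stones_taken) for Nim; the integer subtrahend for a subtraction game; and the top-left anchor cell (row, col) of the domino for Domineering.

X's best at [.../XOX/OXO]: (0,2)

ply 1, X at .../XOX/OXO | (0,0)=-1→X../XOX/OXO; (0,1)=-1→.X./XOX/OXO; (0,2)=+1→..X/XOX/OXO*
ply 2: ..X/XOX/OXO is terminal -1 (O); from .../XOX/OXO depth 5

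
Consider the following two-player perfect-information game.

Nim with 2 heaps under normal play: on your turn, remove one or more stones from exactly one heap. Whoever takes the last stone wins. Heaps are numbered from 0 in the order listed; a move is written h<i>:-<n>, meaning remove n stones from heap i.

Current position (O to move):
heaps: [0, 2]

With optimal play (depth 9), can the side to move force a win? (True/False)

O winning at [(0,2)]: True

ply 1, O at (0,2) | h1:-1=-1→(0,1); h1:-2=+1→(0,0)*
ply 2: (0,0) is terminal -1 (X); from (0,2) depth 9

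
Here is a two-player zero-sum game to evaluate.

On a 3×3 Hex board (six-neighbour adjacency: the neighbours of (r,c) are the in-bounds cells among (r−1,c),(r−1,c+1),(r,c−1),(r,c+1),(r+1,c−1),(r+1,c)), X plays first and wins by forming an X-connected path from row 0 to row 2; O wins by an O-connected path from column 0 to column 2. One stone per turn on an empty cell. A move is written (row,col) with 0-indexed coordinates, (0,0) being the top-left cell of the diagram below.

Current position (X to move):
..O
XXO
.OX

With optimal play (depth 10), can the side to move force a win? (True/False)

p1 X@[..O/XXO/.OX]: (0,0)[X.O/XXO/.OX]-1 (0,1)[.XO/XXO/.OX]-1 (2,0)[..O/XXO/XOX]+1*
p2 O@[..O/XXO/XOX]: (0,0)[O.O/XXO/XOX]-1* (0,1)[.OO/XXO/XOX]-1
p3 X@[O.O/XXO/XOX]: (0,1)[OXO/XXO/XOX]+1*
p4 O@[OXO/XXO/XOX] terminal -1; root [..O/XXO/.OX] d10

X winning at [..O/XXO/.OX]: True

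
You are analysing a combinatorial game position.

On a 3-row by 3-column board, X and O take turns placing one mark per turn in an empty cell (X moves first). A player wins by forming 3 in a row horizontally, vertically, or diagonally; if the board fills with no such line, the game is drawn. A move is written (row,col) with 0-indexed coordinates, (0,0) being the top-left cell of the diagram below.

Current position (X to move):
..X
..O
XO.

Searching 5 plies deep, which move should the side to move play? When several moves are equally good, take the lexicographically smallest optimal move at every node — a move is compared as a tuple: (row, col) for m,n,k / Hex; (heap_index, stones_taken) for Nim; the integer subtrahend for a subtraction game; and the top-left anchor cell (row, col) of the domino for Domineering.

X's best at [..X/..O/XO.]: (0,0)

[..X/..O/XO.] X move#1: (0,0):+1/X.X/..O/XO.*, (0,1):+1/.XX/..O/XO., (1,0):+1/..X/X.O/XO., (1,1):+1/..X/.XO/XO., (2,2):-1/..X/..O/XOX
[X.X/..O/XO.] O move#2: (0,1):-1/XOX/..O/XO.*, (1,0):-1/X.X/O.O/XO., (1,1):-1/X.X/.OO/XO., (2,2):-1/X.X/..O/XOO
[XOX/..O/XO.] X move#3: (1,0):+1/XOX/X.O/XO.*, (1,1):+1/XOX/.XO/XO., (2,2):-1/XOX/..O/XOX
[XOX/X.O/XO.] end (terminal -1, O#4); searched ..X/..O/XO. to 5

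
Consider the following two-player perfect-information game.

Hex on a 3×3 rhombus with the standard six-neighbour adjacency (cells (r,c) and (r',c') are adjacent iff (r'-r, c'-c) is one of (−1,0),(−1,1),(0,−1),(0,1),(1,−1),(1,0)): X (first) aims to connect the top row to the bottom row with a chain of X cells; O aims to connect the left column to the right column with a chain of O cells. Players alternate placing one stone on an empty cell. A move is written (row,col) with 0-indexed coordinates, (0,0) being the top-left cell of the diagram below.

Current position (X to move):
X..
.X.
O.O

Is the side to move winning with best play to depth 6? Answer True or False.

X winning at [X../.X./O.O]: True

ply 1, X at X../.X./O.O | (0,1)=-1→XX./.X./O.O; (0,2)=-1→X.X/.X./O.O; (1,0)=-1→X../XX./O.O; (1,2)=-1→X../.XX/O.O; (2,1)=+1→X../.X./OXO*
ply 2, O at X../.X./OXO | (0,1)=-1→XO./.X./OXO*; (0,2)=-1→X.O/.X./OXO; (1,0)=-1→X../OX./OXO; (1,2)=-1→X../.XO/OXO
ply 3, X at XO./.X./OXO | (0,2)=+1→XOX/.X./OXO*; (1,0)=+1→XO./XX./OXO; (1,2)=+1→XO./.XX/OXO
ply 4: XOX/.X./OXO is terminal -1 (O); from X../.X./O.O depth 6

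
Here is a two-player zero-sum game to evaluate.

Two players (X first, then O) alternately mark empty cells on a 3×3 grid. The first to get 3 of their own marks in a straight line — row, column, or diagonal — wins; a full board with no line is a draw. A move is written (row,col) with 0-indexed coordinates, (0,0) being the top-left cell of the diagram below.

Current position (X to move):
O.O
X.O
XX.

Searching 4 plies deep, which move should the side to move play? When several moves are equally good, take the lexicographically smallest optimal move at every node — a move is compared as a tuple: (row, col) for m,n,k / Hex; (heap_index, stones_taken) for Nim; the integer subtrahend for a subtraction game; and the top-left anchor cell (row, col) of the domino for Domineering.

ply 1, X at O.O/X.O/XX. | (0,1)=-1→OXO/X.O/XX.; (1,1)=-1→O.O/XXO/XX.; (2,2)=+1→O.O/X.O/XXX*
ply 2: O.O/X.O/XXX is terminal -1 (O); from O.O/X.O/XX. depth 4

X's best at [O.O/X.O/XX.]: (2,2)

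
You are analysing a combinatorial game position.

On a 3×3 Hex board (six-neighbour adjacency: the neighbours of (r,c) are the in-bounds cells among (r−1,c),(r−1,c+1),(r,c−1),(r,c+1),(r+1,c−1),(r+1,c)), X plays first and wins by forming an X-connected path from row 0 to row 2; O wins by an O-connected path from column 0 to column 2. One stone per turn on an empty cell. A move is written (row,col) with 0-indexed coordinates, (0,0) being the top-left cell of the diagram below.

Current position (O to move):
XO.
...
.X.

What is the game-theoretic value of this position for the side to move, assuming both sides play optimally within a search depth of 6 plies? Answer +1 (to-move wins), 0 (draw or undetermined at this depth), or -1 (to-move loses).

value(XO./.../.X., O) = +1

ply 1, O at XO./.../.X. | (0,2)=-1→XOO/.../.X.; (1,0)=-1→XO./O../.X.; (1,1)=+1→XO./.O./.X.*; (1,2)=-1→XO./..O/.X.; (2,0)=-1→XO./.../OX.; (2,2)=-1→XO./.../.XO
ply 2, X at XO./.O./.X. | (0,2)=-1→XOX/.O./.X.*; (1,0)=-1→XO./XO./.X.; (1,2)=-1→XO./.OX/.X.; (2,0)=-1→XO./.O./XX.; (2,2)=-1→XO./.O./.XX
ply 3, O at XOX/.O./.X. | (1,0)=-1→XOX/OO./.X.; (1,2)=+1→XOX/.OO/.X.*; (2,0)=-1→XOX/.O./OX.; (2,2)=-1→XOX/.O./.XO
ply 4, X at XOX/.OO/.X. | (1,0)=-1→XOX/XOO/.X.*; (2,0)=-1→XOX/.OO/XX.; (2,2)=-1→XOX/.OO/.XX
ply 5, O at XOX/XOO/.X. | (2,0)=+1→XOX/XOO/OX.*; (2,2)=-1→XOX/XOO/.XO
ply 6: XOX/XOO/OX. is terminal -1 (X); from XO./.../.X. depth 6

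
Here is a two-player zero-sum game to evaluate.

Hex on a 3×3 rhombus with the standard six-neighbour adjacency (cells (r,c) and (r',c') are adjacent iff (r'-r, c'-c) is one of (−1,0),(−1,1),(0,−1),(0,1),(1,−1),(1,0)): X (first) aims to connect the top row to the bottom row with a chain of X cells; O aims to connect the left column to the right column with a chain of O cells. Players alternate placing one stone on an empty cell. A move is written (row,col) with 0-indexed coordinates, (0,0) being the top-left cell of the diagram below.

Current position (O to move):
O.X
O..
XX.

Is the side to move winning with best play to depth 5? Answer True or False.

O winning at [O.X/O../XX.]: False

p1 O@[O.X/O../XX.]: (0,1)[OOX/O../XX.]-1* (1,1)[O.X/OO./XX.]-1 (1,2)[O.X/O.O/XX.]-1 (2,2)[O.X/O../XXO]-1
p2 X@[OOX/O../XX.]: (1,1)[OOX/OX./XX.]+1* (1,2)[OOX/O.X/XX.]+1 (2,2)[OOX/O../XXX]+1
p3 O@[OOX/OX./XX.] terminal -1; root [O.X/O../XX.] d5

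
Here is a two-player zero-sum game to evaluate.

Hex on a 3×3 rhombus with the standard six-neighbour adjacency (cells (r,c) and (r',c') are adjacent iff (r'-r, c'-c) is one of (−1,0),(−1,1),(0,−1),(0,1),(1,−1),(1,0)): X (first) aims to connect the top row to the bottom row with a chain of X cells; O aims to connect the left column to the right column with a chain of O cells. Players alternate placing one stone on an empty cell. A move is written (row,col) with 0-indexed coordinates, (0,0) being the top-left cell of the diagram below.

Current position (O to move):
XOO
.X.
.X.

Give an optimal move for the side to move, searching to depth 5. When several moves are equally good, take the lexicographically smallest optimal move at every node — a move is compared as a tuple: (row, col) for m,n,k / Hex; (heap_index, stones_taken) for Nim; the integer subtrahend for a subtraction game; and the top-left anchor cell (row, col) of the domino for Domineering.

ply 1, O at XOO/.X./.X. | (1,0)=+1→XOO/OX./.X.*; (1,2)=-1→XOO/.XO/.X.; (2,0)=-1→XOO/.X./OX.; (2,2)=-1→XOO/.X./.XO
ply 2: XOO/OX./.X. is terminal -1 (X); from XOO/.X./.X. depth 5

O's best at [XOO/.X./.X.]: (1,0)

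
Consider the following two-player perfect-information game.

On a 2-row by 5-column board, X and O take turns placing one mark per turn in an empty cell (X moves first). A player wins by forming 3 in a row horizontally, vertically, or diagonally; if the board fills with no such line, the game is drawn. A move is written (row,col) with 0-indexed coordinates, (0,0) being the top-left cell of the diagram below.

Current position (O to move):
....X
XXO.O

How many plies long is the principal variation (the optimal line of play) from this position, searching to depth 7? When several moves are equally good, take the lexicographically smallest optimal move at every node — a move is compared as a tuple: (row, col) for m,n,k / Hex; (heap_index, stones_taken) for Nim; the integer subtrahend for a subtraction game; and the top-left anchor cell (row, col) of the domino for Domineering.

PV length from [....X/XXO.O]: 5 plies

ply 1, O at ....X/XXO.O | (0,0)=+0→O...X/XXO.O; (0,1)=+1→.O..X/XXO.O*; (0,2)=+1→..O.X/XXO.O; (0,3)=+0→...OX/XXO.O; (1,3)=+1→....X/XXOOO
ply 2, X at .O..X/XXO.O | (0,0)=-1→XO..X/XXO.O*; (0,2)=-1→.OX.X/XXO.O; (0,3)=-1→.O.XX/XXO.O; (1,3)=-1→.O..X/XXOXO
ply 3, O at XO..X/XXO.O | (0,2)=+1→XOO.X/XXO.O*; (0,3)=+1→XO.OX/XXO.O; (1,3)=+1→XO..X/XXOOO
ply 4, X at XOO.X/XXO.O | (0,3)=-1→XOOXX/XXO.O*; (1,3)=-1→XOO.X/XXOXO
ply 5, O at XOOXX/XXO.O | (1,3)=+1→XOOXX/XXOOO*
ply 6: XOOXX/XXOOO is terminal -1 (X); from ....X/XXO.O depth 7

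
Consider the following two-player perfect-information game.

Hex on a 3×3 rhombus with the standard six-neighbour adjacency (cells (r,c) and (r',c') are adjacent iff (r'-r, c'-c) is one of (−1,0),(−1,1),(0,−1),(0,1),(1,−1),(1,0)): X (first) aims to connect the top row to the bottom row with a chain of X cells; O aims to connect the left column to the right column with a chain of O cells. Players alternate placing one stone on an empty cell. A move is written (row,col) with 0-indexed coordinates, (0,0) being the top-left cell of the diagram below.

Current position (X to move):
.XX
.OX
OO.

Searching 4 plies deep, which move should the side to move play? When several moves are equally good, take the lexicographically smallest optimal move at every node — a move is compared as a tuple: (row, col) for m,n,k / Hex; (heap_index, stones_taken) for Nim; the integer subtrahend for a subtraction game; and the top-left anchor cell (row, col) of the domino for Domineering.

X's best at [.XX/.OX/OO.]: (2,2)

ply 1, X at .XX/.OX/OO. | (0,0)=-1→XXX/.OX/OO.; (1,0)=-1→.XX/XOX/OO.; (2,2)=+1→.XX/.OX/OOX*
ply 2: .XX/.OX/OOX is terminal -1 (O); from .XX/.OX/OO. depth 4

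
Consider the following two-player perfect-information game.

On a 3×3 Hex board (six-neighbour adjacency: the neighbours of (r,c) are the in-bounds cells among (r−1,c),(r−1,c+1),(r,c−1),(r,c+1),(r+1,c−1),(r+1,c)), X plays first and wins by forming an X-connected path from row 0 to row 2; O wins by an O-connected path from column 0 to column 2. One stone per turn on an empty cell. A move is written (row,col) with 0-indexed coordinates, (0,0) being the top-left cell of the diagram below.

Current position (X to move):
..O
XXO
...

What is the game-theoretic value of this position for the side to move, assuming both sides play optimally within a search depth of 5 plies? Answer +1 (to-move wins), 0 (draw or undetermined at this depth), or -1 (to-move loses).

[..O/XXO/...] X move#1: (0,0):+1/X.O/XXO/...*, (0,1):+1/.XO/XXO/..., (2,0):+1/..O/XXO/X.., (2,1):+1/..O/XXO/.X., (2,2):+1/..O/XXO/..X
[X.O/XXO/...] O move#2: (0,1):-1/XOO/XXO/...*, (2,0):-1/X.O/XXO/O.., (2,1):-1/X.O/XXO/.O., (2,2):-1/X.O/XXO/..O
[XOO/XXO/...] X move#3: (2,0):+1/XOO/XXO/X..*, (2,1):+1/XOO/XXO/.X., (2,2):+1/XOO/XXO/..X
[XOO/XXO/X..] end (terminal -1, O#4); searched ..O/XXO/... to 5

value(..O/XXO/..., X) = +1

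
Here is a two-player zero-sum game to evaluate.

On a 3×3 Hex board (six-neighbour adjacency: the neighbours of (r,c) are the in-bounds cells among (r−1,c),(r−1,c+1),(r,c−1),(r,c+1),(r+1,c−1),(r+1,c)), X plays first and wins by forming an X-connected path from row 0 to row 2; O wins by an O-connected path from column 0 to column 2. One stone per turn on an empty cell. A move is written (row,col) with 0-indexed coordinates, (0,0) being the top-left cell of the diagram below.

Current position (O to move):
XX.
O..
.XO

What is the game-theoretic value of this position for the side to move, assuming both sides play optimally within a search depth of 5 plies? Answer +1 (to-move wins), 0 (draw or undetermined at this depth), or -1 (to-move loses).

value(XX./O../.XO, O) = +1

p1 O@[XX./O../.XO]: (0,2)[XXO/O../.XO]-1 (1,1)[XX./OO./.XO]+1* (1,2)[XX./O.O/.XO]-1 (2,0)[XX./O../OXO]-1
p2 X@[XX./OO./.XO]: (0,2)[XXX/OO./.XO]-1* (1,2)[XX./OOX/.XO]-1 (2,0)[XX./OO./XXO]-1
p3 O@[XXX/OO./.XO]: (1,2)[XXX/OOO/.XO]+1* (2,0)[XXX/OO./OXO]-1
p4 X@[XXX/OOO/.XO] terminal -1; root [XX./O../.XO] d5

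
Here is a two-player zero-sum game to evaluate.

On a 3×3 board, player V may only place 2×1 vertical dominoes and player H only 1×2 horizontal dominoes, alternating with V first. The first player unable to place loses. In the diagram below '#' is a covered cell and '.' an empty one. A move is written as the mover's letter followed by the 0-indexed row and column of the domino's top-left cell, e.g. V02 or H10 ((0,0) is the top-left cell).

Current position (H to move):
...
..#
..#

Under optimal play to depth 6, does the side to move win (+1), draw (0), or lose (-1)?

value(.../..#/..#, H) = +1

p1 H@[.../..#/..#]: H00[##./..#/..#]-1 H01[.##/..#/..#]-1 H10[.../###/..#]+1* H20[.../..#/###]-1
p2 V@[.../###/..#] terminal -1; root [.../..#/..#] d6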